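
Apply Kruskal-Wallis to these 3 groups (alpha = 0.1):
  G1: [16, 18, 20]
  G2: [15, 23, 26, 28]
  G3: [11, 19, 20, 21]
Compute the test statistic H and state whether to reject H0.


Step 1: Combine all N = 11 observations and assign midranks.
sorted (value, group, rank): (11,G3,1), (15,G2,2), (16,G1,3), (18,G1,4), (19,G3,5), (20,G1,6.5), (20,G3,6.5), (21,G3,8), (23,G2,9), (26,G2,10), (28,G2,11)
Step 2: Sum ranks within each group.
R_1 = 13.5 (n_1 = 3)
R_2 = 32 (n_2 = 4)
R_3 = 20.5 (n_3 = 4)
Step 3: H = 12/(N(N+1)) * sum(R_i^2/n_i) - 3(N+1)
     = 12/(11*12) * (13.5^2/3 + 32^2/4 + 20.5^2/4) - 3*12
     = 0.090909 * 421.812 - 36
     = 2.346591.
Step 4: Ties present; correction factor C = 1 - 6/(11^3 - 11) = 0.995455. Corrected H = 2.346591 / 0.995455 = 2.357306.
Step 5: Under H0, H ~ chi^2(2); p-value = 0.307693.
Step 6: alpha = 0.1. fail to reject H0.

H = 2.3573, df = 2, p = 0.307693, fail to reject H0.


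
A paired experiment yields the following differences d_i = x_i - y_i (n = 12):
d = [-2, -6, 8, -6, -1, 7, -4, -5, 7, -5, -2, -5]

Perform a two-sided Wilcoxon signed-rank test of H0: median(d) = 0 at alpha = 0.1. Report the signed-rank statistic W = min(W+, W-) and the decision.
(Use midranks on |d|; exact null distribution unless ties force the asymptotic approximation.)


Step 1: Drop any zero differences (none here) and take |d_i|.
|d| = [2, 6, 8, 6, 1, 7, 4, 5, 7, 5, 2, 5]
Step 2: Midrank |d_i| (ties get averaged ranks).
ranks: |2|->2.5, |6|->8.5, |8|->12, |6|->8.5, |1|->1, |7|->10.5, |4|->4, |5|->6, |7|->10.5, |5|->6, |2|->2.5, |5|->6
Step 3: Attach original signs; sum ranks with positive sign and with negative sign.
W+ = 12 + 10.5 + 10.5 = 33
W- = 2.5 + 8.5 + 8.5 + 1 + 4 + 6 + 6 + 2.5 + 6 = 45
(Check: W+ + W- = 78 should equal n(n+1)/2 = 78.)
Step 4: Test statistic W = min(W+, W-) = 33.
Step 5: Ties in |d|, so use the tie-corrected normal approximation.
        E[W] = n(n+1)/4 = 12*13/4 = 39.
        Tie groups: |d|=2 (t=2), |d|=5 (t=3), |d|=6 (t=2), |d|=7 (t=2); sum(t^3 - t) = 42.
        Var[W] = n(n+1)(2n+1)/24 - sum(t^3-t)/48 = 3900/24 - 42/48 = 161.625.
        z = (W - E[W]) / sqrt(Var[W]) = (33 - 39) / 12.7132 = -0.4720.
        Two-sided p = 2*Phi(z) = 0.636962.
Step 6: alpha = 0.1. fail to reject H0.

W+ = 33, W- = 45, W = min = 33, p = 0.636962, fail to reject H0.


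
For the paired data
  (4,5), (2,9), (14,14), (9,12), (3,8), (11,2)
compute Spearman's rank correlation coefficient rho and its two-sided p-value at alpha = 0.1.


Step 1: Rank x and y separately (midranks; no ties here).
rank(x): 4->3, 2->1, 14->6, 9->4, 3->2, 11->5
rank(y): 5->2, 9->4, 14->6, 12->5, 8->3, 2->1
Step 2: d_i = R_x(i) - R_y(i); compute d_i^2.
  (3-2)^2=1, (1-4)^2=9, (6-6)^2=0, (4-5)^2=1, (2-3)^2=1, (5-1)^2=16
sum(d^2) = 28.
Step 3: rho = 1 - 6*28 / (6*(6^2 - 1)) = 1 - 168/210 = 0.200000.
Step 4: Under H0, t = rho * sqrt((n-2)/(1-rho^2)) = 0.4082 ~ t(4).
Step 5: Two-sided p-value from the t-distribution with 4 df = 0.704000.
Step 6: alpha = 0.1. fail to reject H0.

rho = 0.2000, p = 0.704000, fail to reject H0 at alpha = 0.1.


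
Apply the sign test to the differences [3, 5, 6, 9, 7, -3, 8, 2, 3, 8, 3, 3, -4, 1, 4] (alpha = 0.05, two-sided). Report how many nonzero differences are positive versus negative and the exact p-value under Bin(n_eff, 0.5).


Step 1: Discard zero differences. Original n = 15; n_eff = number of nonzero differences = 15.
Nonzero differences (with sign): +3, +5, +6, +9, +7, -3, +8, +2, +3, +8, +3, +3, -4, +1, +4
Step 2: Count signs: positive = 13, negative = 2.
Step 3: Under H0: P(positive) = 0.5, so the number of positives S ~ Bin(15, 0.5).
Step 4: Two-sided exact p-value = sum of Bin(15,0.5) probabilities at or below the observed probability = 0.007385.
Step 5: alpha = 0.05. reject H0.

n_eff = 15, pos = 13, neg = 2, p = 0.007385, reject H0.


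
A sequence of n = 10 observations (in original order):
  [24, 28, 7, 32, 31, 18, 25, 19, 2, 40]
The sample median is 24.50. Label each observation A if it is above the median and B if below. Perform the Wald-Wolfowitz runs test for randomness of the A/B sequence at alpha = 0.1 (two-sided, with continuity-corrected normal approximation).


Step 1: Compute median = 24.50; label A = above, B = below.
Labels in order: BABAABABBA  (n_A = 5, n_B = 5)
Step 2: Count runs R = 8.
Step 3: Under H0 (random ordering), E[R] = 2*n_A*n_B/(n_A+n_B) + 1 = 2*5*5/10 + 1 = 6.0000.
        Var[R] = 2*n_A*n_B*(2*n_A*n_B - n_A - n_B) / ((n_A+n_B)^2 * (n_A+n_B-1)) = 2000/900 = 2.2222.
        SD[R] = 1.4907.
Step 4: Continuity-corrected z = (R - 0.5 - E[R]) / SD[R] = (8 - 0.5 - 6.0000) / 1.4907 = 1.0062.
Step 5: Two-sided p-value via normal approximation = 2*(1 - Phi(|z|)) = 0.314305.
Step 6: alpha = 0.1. fail to reject H0.

R = 8, z = 1.0062, p = 0.314305, fail to reject H0.


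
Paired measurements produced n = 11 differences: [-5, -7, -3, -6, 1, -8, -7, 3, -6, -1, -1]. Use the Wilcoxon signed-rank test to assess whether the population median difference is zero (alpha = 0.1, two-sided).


Step 1: Drop any zero differences (none here) and take |d_i|.
|d| = [5, 7, 3, 6, 1, 8, 7, 3, 6, 1, 1]
Step 2: Midrank |d_i| (ties get averaged ranks).
ranks: |5|->6, |7|->9.5, |3|->4.5, |6|->7.5, |1|->2, |8|->11, |7|->9.5, |3|->4.5, |6|->7.5, |1|->2, |1|->2
Step 3: Attach original signs; sum ranks with positive sign and with negative sign.
W+ = 2 + 4.5 = 6.5
W- = 6 + 9.5 + 4.5 + 7.5 + 11 + 9.5 + 7.5 + 2 + 2 = 59.5
(Check: W+ + W- = 66 should equal n(n+1)/2 = 66.)
Step 4: Test statistic W = min(W+, W-) = 6.5.
Step 5: Ties in |d|, so use the tie-corrected normal approximation.
        E[W] = n(n+1)/4 = 11*12/4 = 33.
        Tie groups: |d|=1 (t=3), |d|=3 (t=2), |d|=6 (t=2), |d|=7 (t=2); sum(t^3 - t) = 42.
        Var[W] = n(n+1)(2n+1)/24 - sum(t^3-t)/48 = 3036/24 - 42/48 = 125.625.
        z = (W - E[W]) / sqrt(Var[W]) = (6.5 - 33) / 11.2083 = -2.3643.
        Two-sided p = 2*Phi(z) = 0.018063.
Step 6: alpha = 0.1. reject H0.

W+ = 6.5, W- = 59.5, W = min = 6.5, p = 0.018063, reject H0.


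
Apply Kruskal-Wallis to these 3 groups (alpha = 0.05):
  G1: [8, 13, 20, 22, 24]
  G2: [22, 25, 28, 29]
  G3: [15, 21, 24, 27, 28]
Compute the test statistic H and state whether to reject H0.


Step 1: Combine all N = 14 observations and assign midranks.
sorted (value, group, rank): (8,G1,1), (13,G1,2), (15,G3,3), (20,G1,4), (21,G3,5), (22,G1,6.5), (22,G2,6.5), (24,G1,8.5), (24,G3,8.5), (25,G2,10), (27,G3,11), (28,G2,12.5), (28,G3,12.5), (29,G2,14)
Step 2: Sum ranks within each group.
R_1 = 22 (n_1 = 5)
R_2 = 43 (n_2 = 4)
R_3 = 40 (n_3 = 5)
Step 3: H = 12/(N(N+1)) * sum(R_i^2/n_i) - 3(N+1)
     = 12/(14*15) * (22^2/5 + 43^2/4 + 40^2/5) - 3*15
     = 0.057143 * 879.05 - 45
     = 5.231429.
Step 4: Ties present; correction factor C = 1 - 18/(14^3 - 14) = 0.993407. Corrected H = 5.231429 / 0.993407 = 5.266150.
Step 5: Under H0, H ~ chi^2(2); p-value = 0.071857.
Step 6: alpha = 0.05. fail to reject H0.

H = 5.2662, df = 2, p = 0.071857, fail to reject H0.


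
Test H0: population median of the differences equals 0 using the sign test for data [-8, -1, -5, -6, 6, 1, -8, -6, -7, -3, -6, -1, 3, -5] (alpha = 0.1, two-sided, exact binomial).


Step 1: Discard zero differences. Original n = 14; n_eff = number of nonzero differences = 14.
Nonzero differences (with sign): -8, -1, -5, -6, +6, +1, -8, -6, -7, -3, -6, -1, +3, -5
Step 2: Count signs: positive = 3, negative = 11.
Step 3: Under H0: P(positive) = 0.5, so the number of positives S ~ Bin(14, 0.5).
Step 4: Two-sided exact p-value = sum of Bin(14,0.5) probabilities at or below the observed probability = 0.057373.
Step 5: alpha = 0.1. reject H0.

n_eff = 14, pos = 3, neg = 11, p = 0.057373, reject H0.


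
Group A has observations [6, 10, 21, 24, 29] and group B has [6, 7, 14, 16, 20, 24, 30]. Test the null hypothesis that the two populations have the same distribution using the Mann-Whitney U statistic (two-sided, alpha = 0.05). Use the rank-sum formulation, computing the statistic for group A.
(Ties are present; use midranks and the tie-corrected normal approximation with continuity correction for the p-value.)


Step 1: Combine and sort all 12 observations; assign midranks.
sorted (value, group): (6,X), (6,Y), (7,Y), (10,X), (14,Y), (16,Y), (20,Y), (21,X), (24,X), (24,Y), (29,X), (30,Y)
ranks: 6->1.5, 6->1.5, 7->3, 10->4, 14->5, 16->6, 20->7, 21->8, 24->9.5, 24->9.5, 29->11, 30->12
Step 2: Rank sum for X: R1 = 1.5 + 4 + 8 + 9.5 + 11 = 34.
Step 3: U_X = R1 - n1(n1+1)/2 = 34 - 5*6/2 = 34 - 15 = 19.
       U_Y = n1*n2 - U_X = 35 - 19 = 16.
Step 4: Ties are present, so use the tie-corrected normal approximation (with continuity correction) for the p-value.
Step 5: p-value = 0.870542; compare to alpha = 0.05. fail to reject H0.

U_X = 19, p = 0.870542, fail to reject H0 at alpha = 0.05.


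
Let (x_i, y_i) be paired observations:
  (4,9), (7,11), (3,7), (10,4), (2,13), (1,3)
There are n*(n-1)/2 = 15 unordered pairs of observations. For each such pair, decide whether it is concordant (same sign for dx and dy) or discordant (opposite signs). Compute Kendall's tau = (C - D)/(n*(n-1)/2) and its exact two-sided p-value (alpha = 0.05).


Step 1: Enumerate the 15 unordered pairs (i,j) with i<j and classify each by sign(x_j-x_i) * sign(y_j-y_i).
  (1,2):dx=+3,dy=+2->C; (1,3):dx=-1,dy=-2->C; (1,4):dx=+6,dy=-5->D; (1,5):dx=-2,dy=+4->D
  (1,6):dx=-3,dy=-6->C; (2,3):dx=-4,dy=-4->C; (2,4):dx=+3,dy=-7->D; (2,5):dx=-5,dy=+2->D
  (2,6):dx=-6,dy=-8->C; (3,4):dx=+7,dy=-3->D; (3,5):dx=-1,dy=+6->D; (3,6):dx=-2,dy=-4->C
  (4,5):dx=-8,dy=+9->D; (4,6):dx=-9,dy=-1->C; (5,6):dx=-1,dy=-10->C
Step 2: C = 8, D = 7, total pairs = 15.
Step 3: tau = (C - D)/(n(n-1)/2) = (8 - 7)/15 = 0.066667.
Step 4: Exact two-sided p-value (enumerate n! = 720 permutations of y under H0): p = 1.000000.
Step 5: alpha = 0.05. fail to reject H0.

tau_b = 0.0667 (C=8, D=7), p = 1.000000, fail to reject H0.


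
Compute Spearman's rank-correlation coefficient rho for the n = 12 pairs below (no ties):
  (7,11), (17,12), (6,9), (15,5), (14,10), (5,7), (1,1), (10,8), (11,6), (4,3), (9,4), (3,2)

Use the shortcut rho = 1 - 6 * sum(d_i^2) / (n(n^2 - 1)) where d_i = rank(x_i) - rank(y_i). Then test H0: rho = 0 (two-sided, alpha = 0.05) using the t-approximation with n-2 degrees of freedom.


Step 1: Rank x and y separately (midranks; no ties here).
rank(x): 7->6, 17->12, 6->5, 15->11, 14->10, 5->4, 1->1, 10->8, 11->9, 4->3, 9->7, 3->2
rank(y): 11->11, 12->12, 9->9, 5->5, 10->10, 7->7, 1->1, 8->8, 6->6, 3->3, 4->4, 2->2
Step 2: d_i = R_x(i) - R_y(i); compute d_i^2.
  (6-11)^2=25, (12-12)^2=0, (5-9)^2=16, (11-5)^2=36, (10-10)^2=0, (4-7)^2=9, (1-1)^2=0, (8-8)^2=0, (9-6)^2=9, (3-3)^2=0, (7-4)^2=9, (2-2)^2=0
sum(d^2) = 104.
Step 3: rho = 1 - 6*104 / (12*(12^2 - 1)) = 1 - 624/1716 = 0.636364.
Step 4: Under H0, t = rho * sqrt((n-2)/(1-rho^2)) = 2.6087 ~ t(10).
Step 5: Two-sided p-value from the t-distribution with 10 df = 0.026097.
Step 6: alpha = 0.05. reject H0.

rho = 0.6364, p = 0.026097, reject H0 at alpha = 0.05.


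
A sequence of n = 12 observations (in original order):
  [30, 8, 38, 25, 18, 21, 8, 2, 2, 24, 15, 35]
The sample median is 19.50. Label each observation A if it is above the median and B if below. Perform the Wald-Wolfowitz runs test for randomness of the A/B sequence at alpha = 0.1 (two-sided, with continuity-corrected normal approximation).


Step 1: Compute median = 19.50; label A = above, B = below.
Labels in order: ABAABABBBABA  (n_A = 6, n_B = 6)
Step 2: Count runs R = 9.
Step 3: Under H0 (random ordering), E[R] = 2*n_A*n_B/(n_A+n_B) + 1 = 2*6*6/12 + 1 = 7.0000.
        Var[R] = 2*n_A*n_B*(2*n_A*n_B - n_A - n_B) / ((n_A+n_B)^2 * (n_A+n_B-1)) = 4320/1584 = 2.7273.
        SD[R] = 1.6514.
Step 4: Continuity-corrected z = (R - 0.5 - E[R]) / SD[R] = (9 - 0.5 - 7.0000) / 1.6514 = 0.9083.
Step 5: Two-sided p-value via normal approximation = 2*(1 - Phi(|z|)) = 0.363722.
Step 6: alpha = 0.1. fail to reject H0.

R = 9, z = 0.9083, p = 0.363722, fail to reject H0.


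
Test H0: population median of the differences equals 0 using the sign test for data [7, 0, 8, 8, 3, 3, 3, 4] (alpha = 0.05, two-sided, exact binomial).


Step 1: Discard zero differences. Original n = 8; n_eff = number of nonzero differences = 7.
Nonzero differences (with sign): +7, +8, +8, +3, +3, +3, +4
Step 2: Count signs: positive = 7, negative = 0.
Step 3: Under H0: P(positive) = 0.5, so the number of positives S ~ Bin(7, 0.5).
Step 4: Two-sided exact p-value = sum of Bin(7,0.5) probabilities at or below the observed probability = 0.015625.
Step 5: alpha = 0.05. reject H0.

n_eff = 7, pos = 7, neg = 0, p = 0.015625, reject H0.


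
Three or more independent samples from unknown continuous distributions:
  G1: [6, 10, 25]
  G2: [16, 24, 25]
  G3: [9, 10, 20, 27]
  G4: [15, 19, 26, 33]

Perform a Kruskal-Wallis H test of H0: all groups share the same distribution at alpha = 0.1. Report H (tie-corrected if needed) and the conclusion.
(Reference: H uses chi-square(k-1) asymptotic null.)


Step 1: Combine all N = 14 observations and assign midranks.
sorted (value, group, rank): (6,G1,1), (9,G3,2), (10,G1,3.5), (10,G3,3.5), (15,G4,5), (16,G2,6), (19,G4,7), (20,G3,8), (24,G2,9), (25,G1,10.5), (25,G2,10.5), (26,G4,12), (27,G3,13), (33,G4,14)
Step 2: Sum ranks within each group.
R_1 = 15 (n_1 = 3)
R_2 = 25.5 (n_2 = 3)
R_3 = 26.5 (n_3 = 4)
R_4 = 38 (n_4 = 4)
Step 3: H = 12/(N(N+1)) * sum(R_i^2/n_i) - 3(N+1)
     = 12/(14*15) * (15^2/3 + 25.5^2/3 + 26.5^2/4 + 38^2/4) - 3*15
     = 0.057143 * 828.312 - 45
     = 2.332143.
Step 4: Ties present; correction factor C = 1 - 12/(14^3 - 14) = 0.995604. Corrected H = 2.332143 / 0.995604 = 2.342439.
Step 5: Under H0, H ~ chi^2(3); p-value = 0.504439.
Step 6: alpha = 0.1. fail to reject H0.

H = 2.3424, df = 3, p = 0.504439, fail to reject H0.


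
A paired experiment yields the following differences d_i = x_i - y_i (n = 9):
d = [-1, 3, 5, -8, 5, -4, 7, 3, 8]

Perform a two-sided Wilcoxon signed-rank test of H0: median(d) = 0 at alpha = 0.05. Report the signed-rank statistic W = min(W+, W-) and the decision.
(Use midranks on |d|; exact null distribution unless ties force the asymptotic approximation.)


Step 1: Drop any zero differences (none here) and take |d_i|.
|d| = [1, 3, 5, 8, 5, 4, 7, 3, 8]
Step 2: Midrank |d_i| (ties get averaged ranks).
ranks: |1|->1, |3|->2.5, |5|->5.5, |8|->8.5, |5|->5.5, |4|->4, |7|->7, |3|->2.5, |8|->8.5
Step 3: Attach original signs; sum ranks with positive sign and with negative sign.
W+ = 2.5 + 5.5 + 5.5 + 7 + 2.5 + 8.5 = 31.5
W- = 1 + 8.5 + 4 = 13.5
(Check: W+ + W- = 45 should equal n(n+1)/2 = 45.)
Step 4: Test statistic W = min(W+, W-) = 13.5.
Step 5: Ties in |d|, so use the tie-corrected normal approximation.
        E[W] = n(n+1)/4 = 9*10/4 = 22.5.
        Tie groups: |d|=3 (t=2), |d|=5 (t=2), |d|=8 (t=2); sum(t^3 - t) = 18.
        Var[W] = n(n+1)(2n+1)/24 - sum(t^3-t)/48 = 1710/24 - 18/48 = 70.875.
        z = (W - E[W]) / sqrt(Var[W]) = (13.5 - 22.5) / 8.4187 = -1.0690.
        Two-sided p = 2*Phi(z) = 0.285049.
Step 6: alpha = 0.05. fail to reject H0.

W+ = 31.5, W- = 13.5, W = min = 13.5, p = 0.285049, fail to reject H0.


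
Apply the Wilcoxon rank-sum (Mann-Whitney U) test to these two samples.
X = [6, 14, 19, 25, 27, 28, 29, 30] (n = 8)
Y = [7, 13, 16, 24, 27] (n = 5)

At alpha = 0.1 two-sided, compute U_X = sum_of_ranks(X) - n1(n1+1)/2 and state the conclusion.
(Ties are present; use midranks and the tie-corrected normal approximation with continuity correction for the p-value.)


Step 1: Combine and sort all 13 observations; assign midranks.
sorted (value, group): (6,X), (7,Y), (13,Y), (14,X), (16,Y), (19,X), (24,Y), (25,X), (27,X), (27,Y), (28,X), (29,X), (30,X)
ranks: 6->1, 7->2, 13->3, 14->4, 16->5, 19->6, 24->7, 25->8, 27->9.5, 27->9.5, 28->11, 29->12, 30->13
Step 2: Rank sum for X: R1 = 1 + 4 + 6 + 8 + 9.5 + 11 + 12 + 13 = 64.5.
Step 3: U_X = R1 - n1(n1+1)/2 = 64.5 - 8*9/2 = 64.5 - 36 = 28.5.
       U_Y = n1*n2 - U_X = 40 - 28.5 = 11.5.
Step 4: Ties are present, so use the tie-corrected normal approximation (with continuity correction) for the p-value.
Step 5: p-value = 0.240919; compare to alpha = 0.1. fail to reject H0.

U_X = 28.5, p = 0.240919, fail to reject H0 at alpha = 0.1.


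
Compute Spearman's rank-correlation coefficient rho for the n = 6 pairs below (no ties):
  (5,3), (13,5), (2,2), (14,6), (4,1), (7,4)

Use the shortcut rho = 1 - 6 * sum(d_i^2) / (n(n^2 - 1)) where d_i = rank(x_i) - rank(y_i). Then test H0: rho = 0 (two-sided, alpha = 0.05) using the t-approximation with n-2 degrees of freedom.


Step 1: Rank x and y separately (midranks; no ties here).
rank(x): 5->3, 13->5, 2->1, 14->6, 4->2, 7->4
rank(y): 3->3, 5->5, 2->2, 6->6, 1->1, 4->4
Step 2: d_i = R_x(i) - R_y(i); compute d_i^2.
  (3-3)^2=0, (5-5)^2=0, (1-2)^2=1, (6-6)^2=0, (2-1)^2=1, (4-4)^2=0
sum(d^2) = 2.
Step 3: rho = 1 - 6*2 / (6*(6^2 - 1)) = 1 - 12/210 = 0.942857.
Step 4: Under H0, t = rho * sqrt((n-2)/(1-rho^2)) = 5.6595 ~ t(4).
Step 5: Two-sided p-value from the t-distribution with 4 df = 0.004805.
Step 6: alpha = 0.05. reject H0.

rho = 0.9429, p = 0.004805, reject H0 at alpha = 0.05.


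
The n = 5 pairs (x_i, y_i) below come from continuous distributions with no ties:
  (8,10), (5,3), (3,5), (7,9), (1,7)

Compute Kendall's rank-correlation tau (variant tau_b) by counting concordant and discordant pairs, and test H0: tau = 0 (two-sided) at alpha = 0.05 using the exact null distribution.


Step 1: Enumerate the 10 unordered pairs (i,j) with i<j and classify each by sign(x_j-x_i) * sign(y_j-y_i).
  (1,2):dx=-3,dy=-7->C; (1,3):dx=-5,dy=-5->C; (1,4):dx=-1,dy=-1->C; (1,5):dx=-7,dy=-3->C
  (2,3):dx=-2,dy=+2->D; (2,4):dx=+2,dy=+6->C; (2,5):dx=-4,dy=+4->D; (3,4):dx=+4,dy=+4->C
  (3,5):dx=-2,dy=+2->D; (4,5):dx=-6,dy=-2->C
Step 2: C = 7, D = 3, total pairs = 10.
Step 3: tau = (C - D)/(n(n-1)/2) = (7 - 3)/10 = 0.400000.
Step 4: Exact two-sided p-value (enumerate n! = 120 permutations of y under H0): p = 0.483333.
Step 5: alpha = 0.05. fail to reject H0.

tau_b = 0.4000 (C=7, D=3), p = 0.483333, fail to reject H0.


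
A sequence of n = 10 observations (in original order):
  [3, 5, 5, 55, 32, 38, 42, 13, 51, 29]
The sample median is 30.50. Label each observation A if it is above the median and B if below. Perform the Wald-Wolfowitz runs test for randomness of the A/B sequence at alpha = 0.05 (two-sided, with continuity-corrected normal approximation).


Step 1: Compute median = 30.50; label A = above, B = below.
Labels in order: BBBAAAABAB  (n_A = 5, n_B = 5)
Step 2: Count runs R = 5.
Step 3: Under H0 (random ordering), E[R] = 2*n_A*n_B/(n_A+n_B) + 1 = 2*5*5/10 + 1 = 6.0000.
        Var[R] = 2*n_A*n_B*(2*n_A*n_B - n_A - n_B) / ((n_A+n_B)^2 * (n_A+n_B-1)) = 2000/900 = 2.2222.
        SD[R] = 1.4907.
Step 4: Continuity-corrected z = (R + 0.5 - E[R]) / SD[R] = (5 + 0.5 - 6.0000) / 1.4907 = -0.3354.
Step 5: Two-sided p-value via normal approximation = 2*(1 - Phi(|z|)) = 0.737316.
Step 6: alpha = 0.05. fail to reject H0.

R = 5, z = -0.3354, p = 0.737316, fail to reject H0.


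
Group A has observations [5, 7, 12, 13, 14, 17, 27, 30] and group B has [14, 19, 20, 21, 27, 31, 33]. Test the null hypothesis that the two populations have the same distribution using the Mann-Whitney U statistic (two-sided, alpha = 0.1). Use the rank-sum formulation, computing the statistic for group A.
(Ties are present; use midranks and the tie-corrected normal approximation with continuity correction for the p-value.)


Step 1: Combine and sort all 15 observations; assign midranks.
sorted (value, group): (5,X), (7,X), (12,X), (13,X), (14,X), (14,Y), (17,X), (19,Y), (20,Y), (21,Y), (27,X), (27,Y), (30,X), (31,Y), (33,Y)
ranks: 5->1, 7->2, 12->3, 13->4, 14->5.5, 14->5.5, 17->7, 19->8, 20->9, 21->10, 27->11.5, 27->11.5, 30->13, 31->14, 33->15
Step 2: Rank sum for X: R1 = 1 + 2 + 3 + 4 + 5.5 + 7 + 11.5 + 13 = 47.
Step 3: U_X = R1 - n1(n1+1)/2 = 47 - 8*9/2 = 47 - 36 = 11.
       U_Y = n1*n2 - U_X = 56 - 11 = 45.
Step 4: Ties are present, so use the tie-corrected normal approximation (with continuity correction) for the p-value.
Step 5: p-value = 0.055758; compare to alpha = 0.1. reject H0.

U_X = 11, p = 0.055758, reject H0 at alpha = 0.1.


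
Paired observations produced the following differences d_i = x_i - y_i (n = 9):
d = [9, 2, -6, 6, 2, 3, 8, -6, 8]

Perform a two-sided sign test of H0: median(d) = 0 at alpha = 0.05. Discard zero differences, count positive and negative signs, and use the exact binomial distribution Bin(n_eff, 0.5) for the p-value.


Step 1: Discard zero differences. Original n = 9; n_eff = number of nonzero differences = 9.
Nonzero differences (with sign): +9, +2, -6, +6, +2, +3, +8, -6, +8
Step 2: Count signs: positive = 7, negative = 2.
Step 3: Under H0: P(positive) = 0.5, so the number of positives S ~ Bin(9, 0.5).
Step 4: Two-sided exact p-value = sum of Bin(9,0.5) probabilities at or below the observed probability = 0.179688.
Step 5: alpha = 0.05. fail to reject H0.

n_eff = 9, pos = 7, neg = 2, p = 0.179688, fail to reject H0.


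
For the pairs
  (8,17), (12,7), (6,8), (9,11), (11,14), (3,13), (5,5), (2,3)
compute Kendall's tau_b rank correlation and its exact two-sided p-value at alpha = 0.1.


Step 1: Enumerate the 28 unordered pairs (i,j) with i<j and classify each by sign(x_j-x_i) * sign(y_j-y_i).
  (1,2):dx=+4,dy=-10->D; (1,3):dx=-2,dy=-9->C; (1,4):dx=+1,dy=-6->D; (1,5):dx=+3,dy=-3->D
  (1,6):dx=-5,dy=-4->C; (1,7):dx=-3,dy=-12->C; (1,8):dx=-6,dy=-14->C; (2,3):dx=-6,dy=+1->D
  (2,4):dx=-3,dy=+4->D; (2,5):dx=-1,dy=+7->D; (2,6):dx=-9,dy=+6->D; (2,7):dx=-7,dy=-2->C
  (2,8):dx=-10,dy=-4->C; (3,4):dx=+3,dy=+3->C; (3,5):dx=+5,dy=+6->C; (3,6):dx=-3,dy=+5->D
  (3,7):dx=-1,dy=-3->C; (3,8):dx=-4,dy=-5->C; (4,5):dx=+2,dy=+3->C; (4,6):dx=-6,dy=+2->D
  (4,7):dx=-4,dy=-6->C; (4,8):dx=-7,dy=-8->C; (5,6):dx=-8,dy=-1->C; (5,7):dx=-6,dy=-9->C
  (5,8):dx=-9,dy=-11->C; (6,7):dx=+2,dy=-8->D; (6,8):dx=-1,dy=-10->C; (7,8):dx=-3,dy=-2->C
Step 2: C = 18, D = 10, total pairs = 28.
Step 3: tau = (C - D)/(n(n-1)/2) = (18 - 10)/28 = 0.285714.
Step 4: Exact two-sided p-value (enumerate n! = 40320 permutations of y under H0): p = 0.398760.
Step 5: alpha = 0.1. fail to reject H0.

tau_b = 0.2857 (C=18, D=10), p = 0.398760, fail to reject H0.


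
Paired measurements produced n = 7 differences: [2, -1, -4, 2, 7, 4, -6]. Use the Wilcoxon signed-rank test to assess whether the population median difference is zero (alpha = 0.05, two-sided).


Step 1: Drop any zero differences (none here) and take |d_i|.
|d| = [2, 1, 4, 2, 7, 4, 6]
Step 2: Midrank |d_i| (ties get averaged ranks).
ranks: |2|->2.5, |1|->1, |4|->4.5, |2|->2.5, |7|->7, |4|->4.5, |6|->6
Step 3: Attach original signs; sum ranks with positive sign and with negative sign.
W+ = 2.5 + 2.5 + 7 + 4.5 = 16.5
W- = 1 + 4.5 + 6 = 11.5
(Check: W+ + W- = 28 should equal n(n+1)/2 = 28.)
Step 4: Test statistic W = min(W+, W-) = 11.5.
Step 5: Ties in |d|, so use the tie-corrected normal approximation.
        E[W] = n(n+1)/4 = 7*8/4 = 14.
        Tie groups: |d|=2 (t=2), |d|=4 (t=2); sum(t^3 - t) = 12.
        Var[W] = n(n+1)(2n+1)/24 - sum(t^3-t)/48 = 840/24 - 12/48 = 34.75.
        z = (W - E[W]) / sqrt(Var[W]) = (11.5 - 14) / 5.8949 = -0.4241.
        Two-sided p = 2*Phi(z) = 0.671497.
Step 6: alpha = 0.05. fail to reject H0.

W+ = 16.5, W- = 11.5, W = min = 11.5, p = 0.671497, fail to reject H0.


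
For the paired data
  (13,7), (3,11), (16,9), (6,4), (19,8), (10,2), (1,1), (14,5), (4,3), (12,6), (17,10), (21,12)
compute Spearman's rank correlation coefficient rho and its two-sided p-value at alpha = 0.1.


Step 1: Rank x and y separately (midranks; no ties here).
rank(x): 13->7, 3->2, 16->9, 6->4, 19->11, 10->5, 1->1, 14->8, 4->3, 12->6, 17->10, 21->12
rank(y): 7->7, 11->11, 9->9, 4->4, 8->8, 2->2, 1->1, 5->5, 3->3, 6->6, 10->10, 12->12
Step 2: d_i = R_x(i) - R_y(i); compute d_i^2.
  (7-7)^2=0, (2-11)^2=81, (9-9)^2=0, (4-4)^2=0, (11-8)^2=9, (5-2)^2=9, (1-1)^2=0, (8-5)^2=9, (3-3)^2=0, (6-6)^2=0, (10-10)^2=0, (12-12)^2=0
sum(d^2) = 108.
Step 3: rho = 1 - 6*108 / (12*(12^2 - 1)) = 1 - 648/1716 = 0.622378.
Step 4: Under H0, t = rho * sqrt((n-2)/(1-rho^2)) = 2.5145 ~ t(10).
Step 5: Two-sided p-value from the t-distribution with 10 df = 0.030676.
Step 6: alpha = 0.1. reject H0.

rho = 0.6224, p = 0.030676, reject H0 at alpha = 0.1.


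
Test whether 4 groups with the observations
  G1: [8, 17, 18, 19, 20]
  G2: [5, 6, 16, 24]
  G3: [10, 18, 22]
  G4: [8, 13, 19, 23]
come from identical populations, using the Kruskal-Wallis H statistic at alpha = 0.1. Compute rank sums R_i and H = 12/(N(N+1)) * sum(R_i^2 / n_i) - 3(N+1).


Step 1: Combine all N = 16 observations and assign midranks.
sorted (value, group, rank): (5,G2,1), (6,G2,2), (8,G1,3.5), (8,G4,3.5), (10,G3,5), (13,G4,6), (16,G2,7), (17,G1,8), (18,G1,9.5), (18,G3,9.5), (19,G1,11.5), (19,G4,11.5), (20,G1,13), (22,G3,14), (23,G4,15), (24,G2,16)
Step 2: Sum ranks within each group.
R_1 = 45.5 (n_1 = 5)
R_2 = 26 (n_2 = 4)
R_3 = 28.5 (n_3 = 3)
R_4 = 36 (n_4 = 4)
Step 3: H = 12/(N(N+1)) * sum(R_i^2/n_i) - 3(N+1)
     = 12/(16*17) * (45.5^2/5 + 26^2/4 + 28.5^2/3 + 36^2/4) - 3*17
     = 0.044118 * 1177.8 - 51
     = 0.961765.
Step 4: Ties present; correction factor C = 1 - 18/(16^3 - 16) = 0.995588. Corrected H = 0.961765 / 0.995588 = 0.966027.
Step 5: Under H0, H ~ chi^2(3); p-value = 0.809472.
Step 6: alpha = 0.1. fail to reject H0.

H = 0.9660, df = 3, p = 0.809472, fail to reject H0.


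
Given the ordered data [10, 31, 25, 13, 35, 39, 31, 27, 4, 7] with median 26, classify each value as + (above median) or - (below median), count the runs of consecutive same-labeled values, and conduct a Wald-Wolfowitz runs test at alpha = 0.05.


Step 1: Compute median = 26; label A = above, B = below.
Labels in order: BABBAAAABB  (n_A = 5, n_B = 5)
Step 2: Count runs R = 5.
Step 3: Under H0 (random ordering), E[R] = 2*n_A*n_B/(n_A+n_B) + 1 = 2*5*5/10 + 1 = 6.0000.
        Var[R] = 2*n_A*n_B*(2*n_A*n_B - n_A - n_B) / ((n_A+n_B)^2 * (n_A+n_B-1)) = 2000/900 = 2.2222.
        SD[R] = 1.4907.
Step 4: Continuity-corrected z = (R + 0.5 - E[R]) / SD[R] = (5 + 0.5 - 6.0000) / 1.4907 = -0.3354.
Step 5: Two-sided p-value via normal approximation = 2*(1 - Phi(|z|)) = 0.737316.
Step 6: alpha = 0.05. fail to reject H0.

R = 5, z = -0.3354, p = 0.737316, fail to reject H0.


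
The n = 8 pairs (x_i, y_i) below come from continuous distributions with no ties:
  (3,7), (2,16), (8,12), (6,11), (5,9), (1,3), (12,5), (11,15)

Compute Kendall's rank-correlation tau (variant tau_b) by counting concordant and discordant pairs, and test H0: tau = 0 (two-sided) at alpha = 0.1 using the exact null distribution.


Step 1: Enumerate the 28 unordered pairs (i,j) with i<j and classify each by sign(x_j-x_i) * sign(y_j-y_i).
  (1,2):dx=-1,dy=+9->D; (1,3):dx=+5,dy=+5->C; (1,4):dx=+3,dy=+4->C; (1,5):dx=+2,dy=+2->C
  (1,6):dx=-2,dy=-4->C; (1,7):dx=+9,dy=-2->D; (1,8):dx=+8,dy=+8->C; (2,3):dx=+6,dy=-4->D
  (2,4):dx=+4,dy=-5->D; (2,5):dx=+3,dy=-7->D; (2,6):dx=-1,dy=-13->C; (2,7):dx=+10,dy=-11->D
  (2,8):dx=+9,dy=-1->D; (3,4):dx=-2,dy=-1->C; (3,5):dx=-3,dy=-3->C; (3,6):dx=-7,dy=-9->C
  (3,7):dx=+4,dy=-7->D; (3,8):dx=+3,dy=+3->C; (4,5):dx=-1,dy=-2->C; (4,6):dx=-5,dy=-8->C
  (4,7):dx=+6,dy=-6->D; (4,8):dx=+5,dy=+4->C; (5,6):dx=-4,dy=-6->C; (5,7):dx=+7,dy=-4->D
  (5,8):dx=+6,dy=+6->C; (6,7):dx=+11,dy=+2->C; (6,8):dx=+10,dy=+12->C; (7,8):dx=-1,dy=+10->D
Step 2: C = 17, D = 11, total pairs = 28.
Step 3: tau = (C - D)/(n(n-1)/2) = (17 - 11)/28 = 0.214286.
Step 4: Exact two-sided p-value (enumerate n! = 40320 permutations of y under H0): p = 0.548413.
Step 5: alpha = 0.1. fail to reject H0.

tau_b = 0.2143 (C=17, D=11), p = 0.548413, fail to reject H0.


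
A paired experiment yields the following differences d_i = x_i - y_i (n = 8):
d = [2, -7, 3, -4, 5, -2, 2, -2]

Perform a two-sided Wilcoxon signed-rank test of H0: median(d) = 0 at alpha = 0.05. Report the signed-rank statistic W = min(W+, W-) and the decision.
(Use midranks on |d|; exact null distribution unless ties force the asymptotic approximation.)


Step 1: Drop any zero differences (none here) and take |d_i|.
|d| = [2, 7, 3, 4, 5, 2, 2, 2]
Step 2: Midrank |d_i| (ties get averaged ranks).
ranks: |2|->2.5, |7|->8, |3|->5, |4|->6, |5|->7, |2|->2.5, |2|->2.5, |2|->2.5
Step 3: Attach original signs; sum ranks with positive sign and with negative sign.
W+ = 2.5 + 5 + 7 + 2.5 = 17
W- = 8 + 6 + 2.5 + 2.5 = 19
(Check: W+ + W- = 36 should equal n(n+1)/2 = 36.)
Step 4: Test statistic W = min(W+, W-) = 17.
Step 5: Ties in |d|, so use the tie-corrected normal approximation.
        E[W] = n(n+1)/4 = 8*9/4 = 18.
        Tie groups: |d|=2 (t=4); sum(t^3 - t) = 60.
        Var[W] = n(n+1)(2n+1)/24 - sum(t^3-t)/48 = 1224/24 - 60/48 = 49.75.
        z = (W - E[W]) / sqrt(Var[W]) = (17 - 18) / 7.0534 = -0.1418.
        Two-sided p = 2*Phi(z) = 0.887257.
Step 6: alpha = 0.05. fail to reject H0.

W+ = 17, W- = 19, W = min = 17, p = 0.887257, fail to reject H0.


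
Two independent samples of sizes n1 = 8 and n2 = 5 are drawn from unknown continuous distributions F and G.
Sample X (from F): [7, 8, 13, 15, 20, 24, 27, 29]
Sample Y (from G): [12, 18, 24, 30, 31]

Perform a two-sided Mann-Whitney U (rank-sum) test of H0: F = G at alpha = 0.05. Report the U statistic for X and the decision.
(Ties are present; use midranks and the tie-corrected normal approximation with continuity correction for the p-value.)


Step 1: Combine and sort all 13 observations; assign midranks.
sorted (value, group): (7,X), (8,X), (12,Y), (13,X), (15,X), (18,Y), (20,X), (24,X), (24,Y), (27,X), (29,X), (30,Y), (31,Y)
ranks: 7->1, 8->2, 12->3, 13->4, 15->5, 18->6, 20->7, 24->8.5, 24->8.5, 27->10, 29->11, 30->12, 31->13
Step 2: Rank sum for X: R1 = 1 + 2 + 4 + 5 + 7 + 8.5 + 10 + 11 = 48.5.
Step 3: U_X = R1 - n1(n1+1)/2 = 48.5 - 8*9/2 = 48.5 - 36 = 12.5.
       U_Y = n1*n2 - U_X = 40 - 12.5 = 27.5.
Step 4: Ties are present, so use the tie-corrected normal approximation (with continuity correction) for the p-value.
Step 5: p-value = 0.304842; compare to alpha = 0.05. fail to reject H0.

U_X = 12.5, p = 0.304842, fail to reject H0 at alpha = 0.05.


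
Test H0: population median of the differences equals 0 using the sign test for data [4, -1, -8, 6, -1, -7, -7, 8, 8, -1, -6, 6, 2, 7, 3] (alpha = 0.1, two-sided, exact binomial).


Step 1: Discard zero differences. Original n = 15; n_eff = number of nonzero differences = 15.
Nonzero differences (with sign): +4, -1, -8, +6, -1, -7, -7, +8, +8, -1, -6, +6, +2, +7, +3
Step 2: Count signs: positive = 8, negative = 7.
Step 3: Under H0: P(positive) = 0.5, so the number of positives S ~ Bin(15, 0.5).
Step 4: Two-sided exact p-value = sum of Bin(15,0.5) probabilities at or below the observed probability = 1.000000.
Step 5: alpha = 0.1. fail to reject H0.

n_eff = 15, pos = 8, neg = 7, p = 1.000000, fail to reject H0.


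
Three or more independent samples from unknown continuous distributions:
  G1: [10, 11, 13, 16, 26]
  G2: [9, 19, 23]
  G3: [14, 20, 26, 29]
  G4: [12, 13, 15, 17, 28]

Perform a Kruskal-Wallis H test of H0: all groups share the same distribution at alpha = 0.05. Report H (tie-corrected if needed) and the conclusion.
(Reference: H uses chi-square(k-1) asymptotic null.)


Step 1: Combine all N = 17 observations and assign midranks.
sorted (value, group, rank): (9,G2,1), (10,G1,2), (11,G1,3), (12,G4,4), (13,G1,5.5), (13,G4,5.5), (14,G3,7), (15,G4,8), (16,G1,9), (17,G4,10), (19,G2,11), (20,G3,12), (23,G2,13), (26,G1,14.5), (26,G3,14.5), (28,G4,16), (29,G3,17)
Step 2: Sum ranks within each group.
R_1 = 34 (n_1 = 5)
R_2 = 25 (n_2 = 3)
R_3 = 50.5 (n_3 = 4)
R_4 = 43.5 (n_4 = 5)
Step 3: H = 12/(N(N+1)) * sum(R_i^2/n_i) - 3(N+1)
     = 12/(17*18) * (34^2/5 + 25^2/3 + 50.5^2/4 + 43.5^2/5) - 3*18
     = 0.039216 * 1455.55 - 54
     = 3.080229.
Step 4: Ties present; correction factor C = 1 - 12/(17^3 - 17) = 0.997549. Corrected H = 3.080229 / 0.997549 = 3.087797.
Step 5: Under H0, H ~ chi^2(3); p-value = 0.378286.
Step 6: alpha = 0.05. fail to reject H0.

H = 3.0878, df = 3, p = 0.378286, fail to reject H0.


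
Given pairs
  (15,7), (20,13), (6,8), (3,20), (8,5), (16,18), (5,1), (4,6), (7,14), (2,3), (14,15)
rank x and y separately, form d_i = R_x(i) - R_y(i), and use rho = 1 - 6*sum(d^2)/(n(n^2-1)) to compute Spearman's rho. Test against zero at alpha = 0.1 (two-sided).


Step 1: Rank x and y separately (midranks; no ties here).
rank(x): 15->9, 20->11, 6->5, 3->2, 8->7, 16->10, 5->4, 4->3, 7->6, 2->1, 14->8
rank(y): 7->5, 13->7, 8->6, 20->11, 5->3, 18->10, 1->1, 6->4, 14->8, 3->2, 15->9
Step 2: d_i = R_x(i) - R_y(i); compute d_i^2.
  (9-5)^2=16, (11-7)^2=16, (5-6)^2=1, (2-11)^2=81, (7-3)^2=16, (10-10)^2=0, (4-1)^2=9, (3-4)^2=1, (6-8)^2=4, (1-2)^2=1, (8-9)^2=1
sum(d^2) = 146.
Step 3: rho = 1 - 6*146 / (11*(11^2 - 1)) = 1 - 876/1320 = 0.336364.
Step 4: Under H0, t = rho * sqrt((n-2)/(1-rho^2)) = 1.0715 ~ t(9).
Step 5: Two-sided p-value from the t-distribution with 9 df = 0.311824.
Step 6: alpha = 0.1. fail to reject H0.

rho = 0.3364, p = 0.311824, fail to reject H0 at alpha = 0.1.


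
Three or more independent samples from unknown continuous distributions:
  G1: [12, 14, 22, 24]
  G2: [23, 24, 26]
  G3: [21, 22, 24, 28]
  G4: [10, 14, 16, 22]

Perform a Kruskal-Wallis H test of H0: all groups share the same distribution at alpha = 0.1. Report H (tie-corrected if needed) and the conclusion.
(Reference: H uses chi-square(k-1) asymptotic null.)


Step 1: Combine all N = 15 observations and assign midranks.
sorted (value, group, rank): (10,G4,1), (12,G1,2), (14,G1,3.5), (14,G4,3.5), (16,G4,5), (21,G3,6), (22,G1,8), (22,G3,8), (22,G4,8), (23,G2,10), (24,G1,12), (24,G2,12), (24,G3,12), (26,G2,14), (28,G3,15)
Step 2: Sum ranks within each group.
R_1 = 25.5 (n_1 = 4)
R_2 = 36 (n_2 = 3)
R_3 = 41 (n_3 = 4)
R_4 = 17.5 (n_4 = 4)
Step 3: H = 12/(N(N+1)) * sum(R_i^2/n_i) - 3(N+1)
     = 12/(15*16) * (25.5^2/4 + 36^2/3 + 41^2/4 + 17.5^2/4) - 3*16
     = 0.050000 * 1091.38 - 48
     = 6.568750.
Step 4: Ties present; correction factor C = 1 - 54/(15^3 - 15) = 0.983929. Corrected H = 6.568750 / 0.983929 = 6.676044.
Step 5: Under H0, H ~ chi^2(3); p-value = 0.082972.
Step 6: alpha = 0.1. reject H0.

H = 6.6760, df = 3, p = 0.082972, reject H0.


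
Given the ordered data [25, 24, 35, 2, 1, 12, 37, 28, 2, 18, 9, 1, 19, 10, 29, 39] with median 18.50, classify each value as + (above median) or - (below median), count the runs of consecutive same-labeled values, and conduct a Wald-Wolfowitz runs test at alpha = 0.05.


Step 1: Compute median = 18.50; label A = above, B = below.
Labels in order: AAABBBAABBBBABAA  (n_A = 8, n_B = 8)
Step 2: Count runs R = 7.
Step 3: Under H0 (random ordering), E[R] = 2*n_A*n_B/(n_A+n_B) + 1 = 2*8*8/16 + 1 = 9.0000.
        Var[R] = 2*n_A*n_B*(2*n_A*n_B - n_A - n_B) / ((n_A+n_B)^2 * (n_A+n_B-1)) = 14336/3840 = 3.7333.
        SD[R] = 1.9322.
Step 4: Continuity-corrected z = (R + 0.5 - E[R]) / SD[R] = (7 + 0.5 - 9.0000) / 1.9322 = -0.7763.
Step 5: Two-sided p-value via normal approximation = 2*(1 - Phi(|z|)) = 0.437558.
Step 6: alpha = 0.05. fail to reject H0.

R = 7, z = -0.7763, p = 0.437558, fail to reject H0.


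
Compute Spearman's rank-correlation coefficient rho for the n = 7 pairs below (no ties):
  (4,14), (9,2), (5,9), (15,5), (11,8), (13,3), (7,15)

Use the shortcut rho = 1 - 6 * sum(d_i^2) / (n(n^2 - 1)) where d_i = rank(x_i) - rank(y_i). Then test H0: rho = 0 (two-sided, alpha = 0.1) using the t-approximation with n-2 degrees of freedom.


Step 1: Rank x and y separately (midranks; no ties here).
rank(x): 4->1, 9->4, 5->2, 15->7, 11->5, 13->6, 7->3
rank(y): 14->6, 2->1, 9->5, 5->3, 8->4, 3->2, 15->7
Step 2: d_i = R_x(i) - R_y(i); compute d_i^2.
  (1-6)^2=25, (4-1)^2=9, (2-5)^2=9, (7-3)^2=16, (5-4)^2=1, (6-2)^2=16, (3-7)^2=16
sum(d^2) = 92.
Step 3: rho = 1 - 6*92 / (7*(7^2 - 1)) = 1 - 552/336 = -0.642857.
Step 4: Under H0, t = rho * sqrt((n-2)/(1-rho^2)) = -1.8766 ~ t(5).
Step 5: Two-sided p-value from the t-distribution with 5 df = 0.119392.
Step 6: alpha = 0.1. fail to reject H0.

rho = -0.6429, p = 0.119392, fail to reject H0 at alpha = 0.1.


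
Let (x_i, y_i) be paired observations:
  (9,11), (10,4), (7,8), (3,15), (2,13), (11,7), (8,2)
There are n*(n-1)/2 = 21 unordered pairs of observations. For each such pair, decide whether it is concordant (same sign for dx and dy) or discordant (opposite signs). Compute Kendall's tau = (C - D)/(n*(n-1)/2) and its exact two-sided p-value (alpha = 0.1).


Step 1: Enumerate the 21 unordered pairs (i,j) with i<j and classify each by sign(x_j-x_i) * sign(y_j-y_i).
  (1,2):dx=+1,dy=-7->D; (1,3):dx=-2,dy=-3->C; (1,4):dx=-6,dy=+4->D; (1,5):dx=-7,dy=+2->D
  (1,6):dx=+2,dy=-4->D; (1,7):dx=-1,dy=-9->C; (2,3):dx=-3,dy=+4->D; (2,4):dx=-7,dy=+11->D
  (2,5):dx=-8,dy=+9->D; (2,6):dx=+1,dy=+3->C; (2,7):dx=-2,dy=-2->C; (3,4):dx=-4,dy=+7->D
  (3,5):dx=-5,dy=+5->D; (3,6):dx=+4,dy=-1->D; (3,7):dx=+1,dy=-6->D; (4,5):dx=-1,dy=-2->C
  (4,6):dx=+8,dy=-8->D; (4,7):dx=+5,dy=-13->D; (5,6):dx=+9,dy=-6->D; (5,7):dx=+6,dy=-11->D
  (6,7):dx=-3,dy=-5->C
Step 2: C = 6, D = 15, total pairs = 21.
Step 3: tau = (C - D)/(n(n-1)/2) = (6 - 15)/21 = -0.428571.
Step 4: Exact two-sided p-value (enumerate n! = 5040 permutations of y under H0): p = 0.238889.
Step 5: alpha = 0.1. fail to reject H0.

tau_b = -0.4286 (C=6, D=15), p = 0.238889, fail to reject H0.


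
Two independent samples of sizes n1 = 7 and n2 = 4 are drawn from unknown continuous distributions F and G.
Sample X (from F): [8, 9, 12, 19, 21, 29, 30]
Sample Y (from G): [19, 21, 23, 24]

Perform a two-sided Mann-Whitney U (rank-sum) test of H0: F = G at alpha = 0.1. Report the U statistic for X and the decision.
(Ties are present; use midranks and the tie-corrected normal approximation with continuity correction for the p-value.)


Step 1: Combine and sort all 11 observations; assign midranks.
sorted (value, group): (8,X), (9,X), (12,X), (19,X), (19,Y), (21,X), (21,Y), (23,Y), (24,Y), (29,X), (30,X)
ranks: 8->1, 9->2, 12->3, 19->4.5, 19->4.5, 21->6.5, 21->6.5, 23->8, 24->9, 29->10, 30->11
Step 2: Rank sum for X: R1 = 1 + 2 + 3 + 4.5 + 6.5 + 10 + 11 = 38.
Step 3: U_X = R1 - n1(n1+1)/2 = 38 - 7*8/2 = 38 - 28 = 10.
       U_Y = n1*n2 - U_X = 28 - 10 = 18.
Step 4: Ties are present, so use the tie-corrected normal approximation (with continuity correction) for the p-value.
Step 5: p-value = 0.506393; compare to alpha = 0.1. fail to reject H0.

U_X = 10, p = 0.506393, fail to reject H0 at alpha = 0.1.


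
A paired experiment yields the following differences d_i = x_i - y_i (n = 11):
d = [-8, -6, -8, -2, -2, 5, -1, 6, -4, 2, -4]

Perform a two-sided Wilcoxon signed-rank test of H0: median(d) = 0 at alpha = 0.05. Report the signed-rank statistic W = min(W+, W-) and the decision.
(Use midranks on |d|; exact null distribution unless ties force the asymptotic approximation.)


Step 1: Drop any zero differences (none here) and take |d_i|.
|d| = [8, 6, 8, 2, 2, 5, 1, 6, 4, 2, 4]
Step 2: Midrank |d_i| (ties get averaged ranks).
ranks: |8|->10.5, |6|->8.5, |8|->10.5, |2|->3, |2|->3, |5|->7, |1|->1, |6|->8.5, |4|->5.5, |2|->3, |4|->5.5
Step 3: Attach original signs; sum ranks with positive sign and with negative sign.
W+ = 7 + 8.5 + 3 = 18.5
W- = 10.5 + 8.5 + 10.5 + 3 + 3 + 1 + 5.5 + 5.5 = 47.5
(Check: W+ + W- = 66 should equal n(n+1)/2 = 66.)
Step 4: Test statistic W = min(W+, W-) = 18.5.
Step 5: Ties in |d|, so use the tie-corrected normal approximation.
        E[W] = n(n+1)/4 = 11*12/4 = 33.
        Tie groups: |d|=2 (t=3), |d|=4 (t=2), |d|=6 (t=2), |d|=8 (t=2); sum(t^3 - t) = 42.
        Var[W] = n(n+1)(2n+1)/24 - sum(t^3-t)/48 = 3036/24 - 42/48 = 125.625.
        z = (W - E[W]) / sqrt(Var[W]) = (18.5 - 33) / 11.2083 = -1.2937.
        Two-sided p = 2*Phi(z) = 0.195773.
Step 6: alpha = 0.05. fail to reject H0.

W+ = 18.5, W- = 47.5, W = min = 18.5, p = 0.195773, fail to reject H0.


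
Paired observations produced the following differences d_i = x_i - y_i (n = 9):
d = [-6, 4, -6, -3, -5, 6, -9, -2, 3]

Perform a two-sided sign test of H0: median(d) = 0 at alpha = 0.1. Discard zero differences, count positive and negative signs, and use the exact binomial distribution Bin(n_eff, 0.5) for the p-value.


Step 1: Discard zero differences. Original n = 9; n_eff = number of nonzero differences = 9.
Nonzero differences (with sign): -6, +4, -6, -3, -5, +6, -9, -2, +3
Step 2: Count signs: positive = 3, negative = 6.
Step 3: Under H0: P(positive) = 0.5, so the number of positives S ~ Bin(9, 0.5).
Step 4: Two-sided exact p-value = sum of Bin(9,0.5) probabilities at or below the observed probability = 0.507812.
Step 5: alpha = 0.1. fail to reject H0.

n_eff = 9, pos = 3, neg = 6, p = 0.507812, fail to reject H0.
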